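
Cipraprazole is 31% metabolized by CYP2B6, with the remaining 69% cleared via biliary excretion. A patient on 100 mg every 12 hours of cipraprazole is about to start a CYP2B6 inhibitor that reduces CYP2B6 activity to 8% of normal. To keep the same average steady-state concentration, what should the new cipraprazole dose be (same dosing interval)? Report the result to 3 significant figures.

CYP2B6: 0.31 × 0.08 = 0.0248
Other: 0.69 (unchanged)
New clearance relative to baseline: 0.0248 + 0.69 = 0.7148.
To maintain the same steady-state level, dose must scale with clearance: new dose = 100 × 0.7148 = 71.5 mg.

71.5 mg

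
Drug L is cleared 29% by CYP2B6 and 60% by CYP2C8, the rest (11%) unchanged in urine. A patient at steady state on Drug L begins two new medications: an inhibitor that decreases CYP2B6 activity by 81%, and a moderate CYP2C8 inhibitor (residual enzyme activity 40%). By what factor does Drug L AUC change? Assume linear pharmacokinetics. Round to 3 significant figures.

CYP2B6: 0.29 × 0.19 = 0.0551
CYP2C8: 0.6 × 0.4 = 0.24
Other: 0.11 (unchanged)
CL_new/CL_old = 0.0551 + 0.24 + 0.11 = 0.4051.
Because AUC varies inversely with clearance, the combined effect is 1 / 0.4051 = 2.47.

2.47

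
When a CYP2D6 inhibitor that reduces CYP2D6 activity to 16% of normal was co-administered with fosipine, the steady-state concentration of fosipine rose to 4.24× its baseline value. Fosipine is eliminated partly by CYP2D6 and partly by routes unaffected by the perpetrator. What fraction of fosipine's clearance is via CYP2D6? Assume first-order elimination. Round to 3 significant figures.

CL'/CL = 1 / 4.24 = 0.2358
0.16·fm + (1 − fm) = 0.2358
fm = (0.2358 − 1) / (0.16 − 1) = 0.910

0.910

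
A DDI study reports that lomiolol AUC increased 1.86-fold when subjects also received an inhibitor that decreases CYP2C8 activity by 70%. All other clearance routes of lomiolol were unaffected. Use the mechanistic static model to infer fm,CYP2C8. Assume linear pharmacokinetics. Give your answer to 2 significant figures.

0.66

Call the CYP2C8 fraction fm. After the interaction, CL_new/CL_old = fm × 0.3 + (1 − fm).
AUC ratio = 1 / (new CL fraction), so new CL fraction = 1 / 1.86 = 0.5376.
fm × 0.3 + 1 − fm = 0.5376  ⇒  fm × (0.3 − 1) = −0.4624  ⇒  fm = 0.66.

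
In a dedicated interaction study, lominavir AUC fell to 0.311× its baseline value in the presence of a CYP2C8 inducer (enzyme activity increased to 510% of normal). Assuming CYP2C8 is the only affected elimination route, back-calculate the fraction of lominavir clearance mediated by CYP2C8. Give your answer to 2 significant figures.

0.54

Let x = fm,CYP2C8. Because AUC ∝ 1/CL, relative clearance rose to 1/0.311 = 3.215.
Only the CYP2C8 route changed, so 3.215 = x·5.1 + (1 − x), giving x = 0.54.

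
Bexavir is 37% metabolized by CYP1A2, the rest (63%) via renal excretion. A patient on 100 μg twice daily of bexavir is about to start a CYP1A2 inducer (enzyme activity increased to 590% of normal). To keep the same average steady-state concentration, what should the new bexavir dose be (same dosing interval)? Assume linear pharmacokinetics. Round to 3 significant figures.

281 μg

The CYP1A2 pathway (37% of clearance) is boosted to 5.9× activity: 0.37 × 5.9 = 2.183.
Non-CYP routes (63%) are unchanged.
New clearance relative to baseline: 2.183 + 0.63 = 2.813.
To maintain the same steady-state level, dose must scale with clearance: new dose = 100 × 2.813 = 281 μg.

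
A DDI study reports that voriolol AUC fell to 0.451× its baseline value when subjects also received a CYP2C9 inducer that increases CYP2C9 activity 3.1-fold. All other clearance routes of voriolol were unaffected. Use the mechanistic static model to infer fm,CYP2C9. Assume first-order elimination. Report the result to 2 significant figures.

0.58

Let x = fm,CYP2C9. Because AUC ∝ 1/CL, relative clearance rose to 1/0.451 = 2.217.
Setting x·3.1 + (1 − x) = 2.217 and solving: x = (2.217 − 1)/(3.1 − 1) = 0.58.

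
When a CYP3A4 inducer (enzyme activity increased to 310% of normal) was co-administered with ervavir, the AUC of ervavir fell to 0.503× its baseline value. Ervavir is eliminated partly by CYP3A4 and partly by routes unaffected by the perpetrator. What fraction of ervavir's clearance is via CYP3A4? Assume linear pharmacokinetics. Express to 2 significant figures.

0.47

CL'/CL = 1 / 0.503 = 1.988
3.1·fm + (1 − fm) = 1.988
fm = (1.988 − 1) / (3.1 − 1) = 0.47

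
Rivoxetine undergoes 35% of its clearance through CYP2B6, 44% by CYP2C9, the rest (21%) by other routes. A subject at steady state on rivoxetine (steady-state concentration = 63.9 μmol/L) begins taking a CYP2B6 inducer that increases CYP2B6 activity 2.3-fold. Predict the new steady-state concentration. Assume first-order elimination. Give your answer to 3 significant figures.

The CYP2B6 pathway (35% of clearance) rises to 2.3× activity: 0.35 × 2.3 = 0.805.
CYP2C9 (44%) and the residual 21% are unaffected.
Relative clearance = 0.805 + 0.44 + 0.21 = 1.455.
Steady-state concentration ∝ 1/CL, so new value = 63.9 / 1.455 = 43.9 μmol/L.

43.9 μmol/L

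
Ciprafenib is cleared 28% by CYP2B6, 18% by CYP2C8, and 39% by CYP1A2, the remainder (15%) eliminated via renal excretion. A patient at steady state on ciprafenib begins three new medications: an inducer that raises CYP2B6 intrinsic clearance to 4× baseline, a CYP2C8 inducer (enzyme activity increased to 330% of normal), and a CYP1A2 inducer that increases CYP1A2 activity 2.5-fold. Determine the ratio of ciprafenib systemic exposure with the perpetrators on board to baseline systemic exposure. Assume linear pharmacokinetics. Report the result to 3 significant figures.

0.352

The CYP2B6 pathway (28% of clearance) rises to 4× activity: 0.28 × 4 = 1.12.
The CYP2C8 pathway (18% of clearance) rises to 3.3× activity: 0.18 × 3.3 = 0.594.
The CYP1A2 pathway (39% of clearance) increases to 2.5× activity: 0.39 × 2.5 = 0.975.
Non-CYP routes (15%) are unchanged.
Relative clearance = 1.12 + 0.594 + 0.975 + 0.15 = 2.839.
Systemic exposure ∝ 1/CL: fold-change = 1 / 2.839 = 0.352.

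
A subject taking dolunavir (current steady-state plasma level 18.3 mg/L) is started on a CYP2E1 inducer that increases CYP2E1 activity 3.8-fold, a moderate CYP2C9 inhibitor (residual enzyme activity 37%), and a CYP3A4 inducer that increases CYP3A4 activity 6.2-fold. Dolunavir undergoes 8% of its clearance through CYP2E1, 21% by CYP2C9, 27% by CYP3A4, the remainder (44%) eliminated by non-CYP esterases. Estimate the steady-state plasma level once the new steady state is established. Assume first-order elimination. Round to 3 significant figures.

7.33 mg/L

The CYP2E1 pathway (8% of clearance) increases to 3.8× activity: 0.08 × 3.8 = 0.304.
The CYP2C9 pathway (21% of clearance) is reduced to 0.37× activity: 0.21 × 0.37 = 0.0777.
The CYP3A4 pathway (27% of clearance) is boosted to 6.2× activity: 0.27 × 6.2 = 1.674.
The remaining 44% of clearance is unaffected.
CL_new/CL_old = 0.304 + 0.0777 + 1.674 + 0.44 = 2.4957.
Steady-state plasma level ∝ 1/CL: new value = 18.3 / 2.4957 = 7.33 mg/L.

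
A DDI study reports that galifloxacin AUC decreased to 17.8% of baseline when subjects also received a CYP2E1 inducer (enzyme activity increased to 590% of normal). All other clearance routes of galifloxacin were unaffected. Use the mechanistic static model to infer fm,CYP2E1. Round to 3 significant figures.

Let x = fm,CYP2E1. Because AUC ∝ 1/CL, relative clearance rose to 1/0.178 = 5.618.
Setting x·5.9 + (1 − x) = 5.618 and solving: x = (5.618 − 1)/(5.9 − 1) = 0.942.

0.942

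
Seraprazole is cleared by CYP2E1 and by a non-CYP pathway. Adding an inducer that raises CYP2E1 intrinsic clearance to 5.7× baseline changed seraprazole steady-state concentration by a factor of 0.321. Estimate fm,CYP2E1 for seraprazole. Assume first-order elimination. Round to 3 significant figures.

0.450

Write x for the fraction cleared via CYP2E1. The observed steady-state concentration change means clearance rose to 1/0.321 = 3.115 of baseline.
Only the CYP2E1 route changed, so 3.115 = x·5.7 + (1 − x), giving x = 0.450.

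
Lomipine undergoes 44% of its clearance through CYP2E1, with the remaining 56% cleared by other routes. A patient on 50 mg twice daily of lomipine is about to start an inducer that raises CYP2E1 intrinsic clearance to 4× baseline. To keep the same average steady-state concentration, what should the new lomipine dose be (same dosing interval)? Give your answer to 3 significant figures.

116 mg

The CYP2E1 pathway (44% of clearance) is boosted to 4× activity: 0.44 × 4 = 1.76.
The remaining 56% of clearance is unaffected.
Relative clearance = 1.76 + 0.56 = 2.32.
Exposure is unchanged when dose changes in proportion to clearance. New dose = 50 mg × 2.32 = 116 mg.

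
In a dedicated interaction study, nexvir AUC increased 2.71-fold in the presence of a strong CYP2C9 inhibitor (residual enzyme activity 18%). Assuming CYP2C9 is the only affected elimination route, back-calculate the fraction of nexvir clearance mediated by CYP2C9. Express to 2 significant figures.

Let fm be the CYP2C9 fraction. New clearance relative to baseline = fm × 0.18 + (1 − fm).
AUC ratio = 1 / (new CL fraction), so new CL fraction = 1 / 2.71 = 0.369.
fm × 0.18 + 1 − fm = 0.369  ⇒  fm × (0.18 − 1) = −0.631  ⇒  fm = 0.77.

0.77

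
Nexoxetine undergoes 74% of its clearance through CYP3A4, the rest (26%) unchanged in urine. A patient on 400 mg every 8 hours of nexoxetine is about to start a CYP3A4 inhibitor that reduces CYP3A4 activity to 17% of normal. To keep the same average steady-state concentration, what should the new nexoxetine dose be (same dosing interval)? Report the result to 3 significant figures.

The CYP3A4 pathway (74% of clearance) falls to 0.17× activity: 0.74 × 0.17 = 0.1258.
The remaining 26% of clearance is unaffected.
Relative clearance = 0.1258 + 0.26 = 0.3858.
To maintain the same steady-state level, dose must scale with clearance: new dose = 400 × 0.3858 = 154 mg.

154 mg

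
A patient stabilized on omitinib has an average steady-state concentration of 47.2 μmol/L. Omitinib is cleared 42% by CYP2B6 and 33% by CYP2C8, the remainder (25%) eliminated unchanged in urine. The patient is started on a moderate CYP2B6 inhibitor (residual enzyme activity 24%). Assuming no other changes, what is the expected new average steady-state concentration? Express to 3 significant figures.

69.3 μmol/L

The CYP2B6 pathway (42% of clearance) falls to 0.24× activity: 0.42 × 0.24 = 0.1008.
CYP2C8 (33%) and the residual 25% are unaffected.
New clearance relative to baseline: 0.1008 + 0.33 + 0.25 = 0.6808.
With dosing unchanged, average steady-state concentration scales as 1/CL: 47.2 / 0.6808 = 69.3 μmol/L.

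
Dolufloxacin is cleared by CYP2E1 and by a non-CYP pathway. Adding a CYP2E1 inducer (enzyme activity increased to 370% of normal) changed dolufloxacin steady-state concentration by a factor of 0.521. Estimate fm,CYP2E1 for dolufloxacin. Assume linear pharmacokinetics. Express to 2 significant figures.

0.34

Let fm be the CYP2E1 fraction. New clearance relative to baseline = fm × 3.7 + (1 − fm).
Steady-state concentration ratio = 1 / (new CL fraction), so new CL fraction = 1 / 0.521 = 1.919.
fm × 3.7 + 1 − fm = 1.919  ⇒  fm × (3.7 − 1) = 0.9194  ⇒  fm = 0.34.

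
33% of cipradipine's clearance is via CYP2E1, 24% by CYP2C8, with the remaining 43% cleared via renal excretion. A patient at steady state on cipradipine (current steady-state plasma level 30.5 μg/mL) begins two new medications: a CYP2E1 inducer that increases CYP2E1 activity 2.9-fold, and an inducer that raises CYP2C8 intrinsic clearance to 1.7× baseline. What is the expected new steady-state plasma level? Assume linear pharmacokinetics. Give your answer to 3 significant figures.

17.0 μg/mL

The CYP2E1 pathway (33% of clearance) increases to 2.9× activity: 0.33 × 2.9 = 0.957.
The CYP2C8 pathway (24% of clearance) is boosted to 1.7× activity: 0.24 × 1.7 = 0.408.
The remaining 43% of clearance is unaffected.
Relative clearance = 0.957 + 0.408 + 0.43 = 1.795.
Dividing the baseline by the relative clearance: 30.5 / 1.795 = 17.0 μg/mL.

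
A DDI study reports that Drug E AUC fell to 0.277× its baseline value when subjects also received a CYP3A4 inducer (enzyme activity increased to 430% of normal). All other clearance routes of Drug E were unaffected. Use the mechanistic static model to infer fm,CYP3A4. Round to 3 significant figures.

Call the CYP3A4 fraction fm. After the interaction, CL_new/CL_old = fm × 4.3 + (1 − fm).
AUC ratio = 1 / (new CL fraction), so new CL fraction = 1 / 0.277 = 3.61.
fm × 4.3 + 1 − fm = 3.61  ⇒  fm × (4.3 − 1) = 2.61  ⇒  fm = 0.791.

0.791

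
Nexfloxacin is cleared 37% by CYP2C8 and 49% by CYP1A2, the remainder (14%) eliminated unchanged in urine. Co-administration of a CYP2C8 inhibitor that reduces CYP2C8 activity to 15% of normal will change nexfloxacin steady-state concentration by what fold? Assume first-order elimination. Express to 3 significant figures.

1.46

CYP2C8: 0.37 × 0.15 = 0.0555
CYP1A2: 0.49 (unchanged)
Other: 0.14 (unchanged)
CL_new/CL_old = 0.0555 + 0.49 + 0.14 = 0.6855.
Steady-state concentration ratio = CL_old/CL_new = 1 / 0.6855 = 1.46.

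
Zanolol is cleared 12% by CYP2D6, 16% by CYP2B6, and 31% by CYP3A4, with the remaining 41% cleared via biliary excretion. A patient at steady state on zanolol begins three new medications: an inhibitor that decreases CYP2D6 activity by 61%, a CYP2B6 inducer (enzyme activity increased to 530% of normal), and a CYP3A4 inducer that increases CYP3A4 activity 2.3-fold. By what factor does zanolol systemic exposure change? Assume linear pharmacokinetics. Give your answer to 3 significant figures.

CYP2D6: 0.12 × 0.39 = 0.0468
CYP2B6: 0.16 × 5.3 = 0.848
CYP3A4: 0.31 × 2.3 = 0.713
Other: 0.41 (unchanged)
CL_new/CL_old = 0.0468 + 0.848 + 0.713 + 0.41 = 2.0178.
Systemic exposure ∝ 1/CL: fold-change = 1 / 2.0178 = 0.496.

0.496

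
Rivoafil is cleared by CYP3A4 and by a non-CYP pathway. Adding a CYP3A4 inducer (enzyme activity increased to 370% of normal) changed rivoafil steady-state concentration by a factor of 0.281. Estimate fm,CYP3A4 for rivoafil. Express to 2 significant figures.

0.95

Call the CYP3A4 fraction fm. After the interaction, CL_new/CL_old = fm × 3.7 + (1 − fm).
Steady-state concentration ratio = 1 / (new CL fraction), so new CL fraction = 1 / 0.281 = 3.559.
fm × 3.7 + 1 − fm = 3.559  ⇒  fm × (3.7 − 1) = 2.559  ⇒  fm = 0.95.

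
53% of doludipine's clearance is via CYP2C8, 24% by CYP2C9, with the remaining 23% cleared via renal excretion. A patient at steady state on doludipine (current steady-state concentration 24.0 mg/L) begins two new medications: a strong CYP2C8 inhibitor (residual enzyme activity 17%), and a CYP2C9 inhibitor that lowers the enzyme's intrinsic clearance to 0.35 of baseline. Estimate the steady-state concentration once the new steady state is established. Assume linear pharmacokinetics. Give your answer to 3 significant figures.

The CYP2C8 pathway (53% of clearance) falls to 0.17× activity: 0.53 × 0.17 = 0.0901.
The CYP2C9 pathway (24% of clearance) is reduced to 0.35× activity: 0.24 × 0.35 = 0.084.
The remaining 23% of clearance is unaffected.
CL_new/CL_old = 0.0901 + 0.084 + 0.23 = 0.4041.
Steady-state concentration ∝ 1/CL: new value = 24.0 / 0.4041 = 59.4 mg/L.

59.4 mg/L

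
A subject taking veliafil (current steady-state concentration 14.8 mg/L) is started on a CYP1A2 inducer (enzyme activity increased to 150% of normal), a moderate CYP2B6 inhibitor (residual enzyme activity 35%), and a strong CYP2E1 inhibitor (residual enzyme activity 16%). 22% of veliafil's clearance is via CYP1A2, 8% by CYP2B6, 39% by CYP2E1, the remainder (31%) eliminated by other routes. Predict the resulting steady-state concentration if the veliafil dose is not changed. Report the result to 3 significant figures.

20.3 mg/L

The CYP1A2 pathway (22% of clearance) is boosted to 1.5× activity: 0.22 × 1.5 = 0.33.
The CYP2B6 pathway (8% of clearance) drops to 0.35× activity: 0.08 × 0.35 = 0.028.
The CYP2E1 pathway (39% of clearance) is reduced to 0.16× activity: 0.39 × 0.16 = 0.0624.
Non-CYP routes (31%) are unchanged.
CL_new/CL_old = 0.33 + 0.028 + 0.0624 + 0.31 = 0.7304.
Steady-state concentration ∝ 1/CL: new value = 14.8 / 0.7304 = 20.3 mg/L.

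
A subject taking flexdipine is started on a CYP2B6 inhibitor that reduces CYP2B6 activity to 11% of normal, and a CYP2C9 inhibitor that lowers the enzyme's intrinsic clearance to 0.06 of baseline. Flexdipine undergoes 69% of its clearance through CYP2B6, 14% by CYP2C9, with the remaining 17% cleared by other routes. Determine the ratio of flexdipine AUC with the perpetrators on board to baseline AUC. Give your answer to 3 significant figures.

3.93

The CYP2B6 pathway (69% of clearance) drops to 0.11× activity: 0.69 × 0.11 = 0.0759.
The CYP2C9 pathway (14% of clearance) is reduced to 0.06× activity: 0.14 × 0.06 = 0.0084.
The remaining 17% of clearance is unaffected.
New clearance relative to baseline: 0.0759 + 0.0084 + 0.17 = 0.2543.
Net AUC ratio = 1 / 0.2543 = 3.93.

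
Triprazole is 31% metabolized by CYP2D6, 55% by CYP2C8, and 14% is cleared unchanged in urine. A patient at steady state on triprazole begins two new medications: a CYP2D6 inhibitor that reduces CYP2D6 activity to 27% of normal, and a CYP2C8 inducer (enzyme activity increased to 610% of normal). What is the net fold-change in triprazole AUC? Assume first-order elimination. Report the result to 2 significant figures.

0.28

The CYP2D6 pathway (31% of clearance) drops to 0.27× activity: 0.31 × 0.27 = 0.0837.
The CYP2C8 pathway (55% of clearance) increases to 6.1× activity: 0.55 × 6.1 = 3.355.
Non-CYP routes (14%) are unchanged.
CL_new/CL_old = 0.0837 + 3.355 + 0.14 = 3.5787.
AUC ∝ 1/CL: fold-change = 1 / 3.5787 = 0.28.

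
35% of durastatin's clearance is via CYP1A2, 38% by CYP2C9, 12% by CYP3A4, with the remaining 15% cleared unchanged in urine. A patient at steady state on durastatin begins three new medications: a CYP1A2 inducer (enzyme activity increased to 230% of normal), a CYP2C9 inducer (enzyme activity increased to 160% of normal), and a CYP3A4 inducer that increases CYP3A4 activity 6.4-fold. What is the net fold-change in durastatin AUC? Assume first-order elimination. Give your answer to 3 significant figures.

0.429

The CYP1A2 pathway (35% of clearance) rises to 2.3× activity: 0.35 × 2.3 = 0.805.
The CYP2C9 pathway (38% of clearance) increases to 1.6× activity: 0.38 × 1.6 = 0.608.
The CYP3A4 pathway (12% of clearance) rises to 6.4× activity: 0.12 × 6.4 = 0.768.
Non-CYP routes (15%) are unchanged.
Relative clearance = 0.805 + 0.608 + 0.768 + 0.15 = 2.331.
AUC ∝ 1/CL: fold-change = 1 / 2.331 = 0.429.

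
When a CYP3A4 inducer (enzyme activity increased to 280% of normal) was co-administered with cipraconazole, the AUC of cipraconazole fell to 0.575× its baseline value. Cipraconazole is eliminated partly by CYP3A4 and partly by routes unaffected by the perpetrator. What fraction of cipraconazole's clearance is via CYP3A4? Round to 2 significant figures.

0.41

Write x for the fraction cleared via CYP3A4. The observed AUC change means clearance rose to 1/0.575 = 1.739 of baseline.
Only the CYP3A4 route changed, so 1.739 = x·2.8 + (1 − x), giving x = 0.41.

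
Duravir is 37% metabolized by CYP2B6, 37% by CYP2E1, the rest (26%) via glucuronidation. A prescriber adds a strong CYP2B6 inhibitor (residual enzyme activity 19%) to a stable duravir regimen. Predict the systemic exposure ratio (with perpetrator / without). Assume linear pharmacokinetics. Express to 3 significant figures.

The CYP2B6 pathway (37% of clearance) is reduced to 0.19× activity: 0.37 × 0.19 = 0.0703.
CYP2E1 (37%) and the residual 26% are unaffected.
New clearance relative to baseline: 0.0703 + 0.37 + 0.26 = 0.7003.
Systemic exposure is inversely proportional to clearance, so the fold-change is 1 / 0.7003 = 1.43.

1.43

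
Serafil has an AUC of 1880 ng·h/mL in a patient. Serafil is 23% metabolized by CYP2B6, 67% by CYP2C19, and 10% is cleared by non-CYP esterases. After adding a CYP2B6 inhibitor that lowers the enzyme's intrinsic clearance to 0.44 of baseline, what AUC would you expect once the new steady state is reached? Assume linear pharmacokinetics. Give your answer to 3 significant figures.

2.16 × 10³ ng·h/mL

The CYP2B6 pathway (23% of clearance) is reduced to 0.44× activity: 0.23 × 0.44 = 0.1012.
CYP2C19 (67%) and the residual 10% are unaffected.
CL_new/CL_old = 0.1012 + 0.67 + 0.1 = 0.8712.
AUC ∝ 1/CL, so new value = 1880 / 0.8712 = 2.16 × 10³ ng·h/mL.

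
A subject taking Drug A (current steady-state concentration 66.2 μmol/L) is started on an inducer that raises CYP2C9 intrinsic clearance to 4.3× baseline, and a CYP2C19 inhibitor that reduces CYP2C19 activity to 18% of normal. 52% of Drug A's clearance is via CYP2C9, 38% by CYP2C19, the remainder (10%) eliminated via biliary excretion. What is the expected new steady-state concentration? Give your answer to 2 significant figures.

CYP2C9: 0.52 × 4.3 = 2.236
CYP2C19: 0.38 × 0.18 = 0.0684
Other: 0.1 (unchanged)
New clearance relative to baseline: 2.236 + 0.0684 + 0.1 = 2.4044.
Steady-state concentration ∝ 1/CL: new value = 66.2 / 2.4044 = 28 μmol/L.

28 μmol/L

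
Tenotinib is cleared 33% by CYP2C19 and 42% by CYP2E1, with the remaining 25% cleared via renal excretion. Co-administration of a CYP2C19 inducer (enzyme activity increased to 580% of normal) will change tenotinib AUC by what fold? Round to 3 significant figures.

0.387

CYP2C19: 0.33 × 5.8 = 1.914
CYP2E1: 0.42 (unchanged)
Other: 0.25 (unchanged)
New clearance relative to baseline: 1.914 + 0.42 + 0.25 = 2.584.
AUC is inversely proportional to clearance, so the fold-change is 1 / 2.584 = 0.387.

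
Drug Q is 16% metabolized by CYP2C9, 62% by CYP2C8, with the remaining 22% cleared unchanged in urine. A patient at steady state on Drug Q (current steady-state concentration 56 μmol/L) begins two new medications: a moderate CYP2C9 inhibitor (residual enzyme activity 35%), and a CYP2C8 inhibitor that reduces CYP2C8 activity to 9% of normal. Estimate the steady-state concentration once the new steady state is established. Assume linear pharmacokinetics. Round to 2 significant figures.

1.7 × 10² μmol/L

CYP2C9: 0.16 × 0.35 = 0.056
CYP2C8: 0.62 × 0.09 = 0.0558
Other: 0.22 (unchanged)
Relative clearance = 0.056 + 0.0558 + 0.22 = 0.3318.
Dividing the baseline by the relative clearance: 56 / 0.3318 = 1.7 × 10² μmol/L.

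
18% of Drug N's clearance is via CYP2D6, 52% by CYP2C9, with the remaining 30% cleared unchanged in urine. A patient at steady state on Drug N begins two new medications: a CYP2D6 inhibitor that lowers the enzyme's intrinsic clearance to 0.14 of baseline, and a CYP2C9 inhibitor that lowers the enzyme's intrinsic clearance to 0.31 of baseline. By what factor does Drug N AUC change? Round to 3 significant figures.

2.06

The CYP2D6 pathway (18% of clearance) drops to 0.14× activity: 0.18 × 0.14 = 0.0252.
The CYP2C9 pathway (52% of clearance) drops to 0.31× activity: 0.52 × 0.31 = 0.1612.
The remaining 30% of clearance is unaffected.
Relative clearance = 0.0252 + 0.1612 + 0.3 = 0.4864.
AUC ∝ 1/CL: fold-change = 1 / 0.4864 = 2.06.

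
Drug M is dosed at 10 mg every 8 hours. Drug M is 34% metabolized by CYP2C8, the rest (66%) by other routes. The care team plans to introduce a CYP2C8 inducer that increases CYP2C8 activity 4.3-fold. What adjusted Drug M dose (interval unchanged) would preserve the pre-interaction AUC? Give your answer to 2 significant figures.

CYP2C8: 0.34 × 4.3 = 1.462
Other: 0.66 (unchanged)
CL_new/CL_old = 1.462 + 0.66 = 2.122.
To maintain the same steady-state level, dose must scale with clearance: new dose = 10 × 2.122 = 21 mg.

21 mg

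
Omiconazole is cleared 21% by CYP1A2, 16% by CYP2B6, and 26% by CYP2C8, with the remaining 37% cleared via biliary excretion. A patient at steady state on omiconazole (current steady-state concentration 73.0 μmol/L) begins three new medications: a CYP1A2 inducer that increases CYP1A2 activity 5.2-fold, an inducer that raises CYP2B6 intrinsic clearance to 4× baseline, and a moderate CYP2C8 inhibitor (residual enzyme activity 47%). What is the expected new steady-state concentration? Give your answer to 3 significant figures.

CYP1A2: 0.21 × 5.2 = 1.092
CYP2B6: 0.16 × 4 = 0.64
CYP2C8: 0.26 × 0.47 = 0.1222
Other: 0.37 (unchanged)
Relative clearance = 1.092 + 0.64 + 0.1222 + 0.37 = 2.2242.
Steady-state concentration ∝ 1/CL: new value = 73.0 / 2.2242 = 32.8 μmol/L.

32.8 μmol/L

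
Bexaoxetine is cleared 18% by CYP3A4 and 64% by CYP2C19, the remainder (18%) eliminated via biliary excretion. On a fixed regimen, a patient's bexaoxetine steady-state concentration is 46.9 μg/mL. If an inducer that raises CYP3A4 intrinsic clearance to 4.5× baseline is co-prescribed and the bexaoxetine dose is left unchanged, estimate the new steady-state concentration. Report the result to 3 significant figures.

28.8 μg/mL

CYP3A4: 0.18 × 4.5 = 0.81
CYP2C19: 0.64 (unchanged)
Other: 0.18 (unchanged)
Relative clearance = 0.81 + 0.64 + 0.18 = 1.63.
With dosing unchanged, steady-state concentration scales as 1/CL: 46.9 / 1.63 = 28.8 μg/mL.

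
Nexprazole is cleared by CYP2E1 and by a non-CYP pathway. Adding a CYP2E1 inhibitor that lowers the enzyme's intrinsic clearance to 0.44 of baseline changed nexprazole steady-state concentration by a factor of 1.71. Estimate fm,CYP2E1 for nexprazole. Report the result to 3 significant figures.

0.741

Call the CYP2E1 fraction fm. After the interaction, CL_new/CL_old = fm × 0.44 + (1 − fm).
Steady-state concentration ratio = 1 / (new CL fraction), so new CL fraction = 1 / 1.71 = 0.5848.
fm × 0.44 + 1 − fm = 0.5848  ⇒  fm × (0.44 − 1) = −0.4152  ⇒  fm = 0.741.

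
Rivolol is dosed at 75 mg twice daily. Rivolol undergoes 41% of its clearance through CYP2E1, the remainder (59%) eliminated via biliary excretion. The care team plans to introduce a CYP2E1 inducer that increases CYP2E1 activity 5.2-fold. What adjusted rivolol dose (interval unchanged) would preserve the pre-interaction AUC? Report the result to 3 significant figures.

The CYP2E1 pathway (41% of clearance) increases to 5.2× activity: 0.41 × 5.2 = 2.132.
The remaining 59% of clearance is unaffected.
Relative clearance = 2.132 + 0.59 = 2.722.
To maintain the same steady-state level, dose must scale with clearance: new dose = 75 × 2.722 = 204 mg.

204 mg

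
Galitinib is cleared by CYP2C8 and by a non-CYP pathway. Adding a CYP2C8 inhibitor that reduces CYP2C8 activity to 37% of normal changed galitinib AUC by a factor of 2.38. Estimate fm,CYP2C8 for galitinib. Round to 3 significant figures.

Let x = fm,CYP2C8. Because AUC ∝ 1/CL, relative clearance fell to 1/2.38 = 0.4202.
Setting x·0.37 + (1 − x) = 0.4202 and solving: x = (0.4202 − 1)/(0.37 − 1) = 0.920.

0.920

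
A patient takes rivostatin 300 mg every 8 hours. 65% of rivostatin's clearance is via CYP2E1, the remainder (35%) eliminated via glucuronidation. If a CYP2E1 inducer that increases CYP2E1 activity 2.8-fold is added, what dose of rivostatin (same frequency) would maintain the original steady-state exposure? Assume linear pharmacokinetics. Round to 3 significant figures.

651 mg

The CYP2E1 pathway (65% of clearance) is boosted to 2.8× activity: 0.65 × 2.8 = 1.82.
Non-CYP routes (35%) are unchanged.
New clearance relative to baseline: 1.82 + 0.35 = 2.17.
Css,avg = (dose rate)/CL, so holding Css fixed requires dose ∝ CL: 300 × 2.17 = 651 mg.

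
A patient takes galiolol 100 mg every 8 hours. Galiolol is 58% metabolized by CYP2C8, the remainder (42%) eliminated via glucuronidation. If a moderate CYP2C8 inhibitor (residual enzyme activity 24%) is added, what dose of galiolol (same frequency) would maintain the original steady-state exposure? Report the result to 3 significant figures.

55.9 mg

CYP2C8: 0.58 × 0.24 = 0.1392
Other: 0.42 (unchanged)
CL_new/CL_old = 0.1392 + 0.42 = 0.5592.
Css,avg = (dose rate)/CL, so holding Css fixed requires dose ∝ CL: 100 × 0.5592 = 55.9 mg.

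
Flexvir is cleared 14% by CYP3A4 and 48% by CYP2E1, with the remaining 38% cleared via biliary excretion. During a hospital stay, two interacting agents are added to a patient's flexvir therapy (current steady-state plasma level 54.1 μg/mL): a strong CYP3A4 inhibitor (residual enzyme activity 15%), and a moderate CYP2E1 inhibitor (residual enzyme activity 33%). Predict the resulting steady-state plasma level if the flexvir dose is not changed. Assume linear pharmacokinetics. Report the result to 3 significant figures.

96.7 μg/mL

CYP3A4: 0.14 × 0.15 = 0.021
CYP2E1: 0.48 × 0.33 = 0.1584
Other: 0.38 (unchanged)
New clearance relative to baseline: 0.021 + 0.1584 + 0.38 = 0.5594.
Steady-state plasma level ∝ 1/CL: new value = 54.1 / 0.5594 = 96.7 μg/mL.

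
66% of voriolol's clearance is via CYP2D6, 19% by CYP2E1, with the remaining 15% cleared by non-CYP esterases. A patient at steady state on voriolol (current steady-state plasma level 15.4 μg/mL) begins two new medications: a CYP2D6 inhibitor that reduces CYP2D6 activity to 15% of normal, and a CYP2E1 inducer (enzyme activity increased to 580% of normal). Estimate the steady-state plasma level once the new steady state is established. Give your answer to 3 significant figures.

11.4 μg/mL

The CYP2D6 pathway (66% of clearance) drops to 0.15× activity: 0.66 × 0.15 = 0.099.
The CYP2E1 pathway (19% of clearance) rises to 5.8× activity: 0.19 × 5.8 = 1.102.
Non-CYP routes (15%) are unchanged.
Relative clearance = 0.099 + 1.102 + 0.15 = 1.351.
New steady-state plasma level = 15.4 / 1.351 = 11.4 μg/mL (concentration scales inversely with clearance).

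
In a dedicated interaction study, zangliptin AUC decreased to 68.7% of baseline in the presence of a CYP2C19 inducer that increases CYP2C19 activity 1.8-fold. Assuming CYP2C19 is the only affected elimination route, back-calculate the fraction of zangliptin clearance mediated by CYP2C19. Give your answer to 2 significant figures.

Let fm be the CYP2C19 fraction. New clearance relative to baseline = fm × 1.8 + (1 − fm).
AUC ratio = 1 / (new CL fraction), so new CL fraction = 1 / 0.687 = 1.456.
fm × 1.8 + 1 − fm = 1.456  ⇒  fm × (1.8 − 1) = 0.4556  ⇒  fm = 0.57.

0.57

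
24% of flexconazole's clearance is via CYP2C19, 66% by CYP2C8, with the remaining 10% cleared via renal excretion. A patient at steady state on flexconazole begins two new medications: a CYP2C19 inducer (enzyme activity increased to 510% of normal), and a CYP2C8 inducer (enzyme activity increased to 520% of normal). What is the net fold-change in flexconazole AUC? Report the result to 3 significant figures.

CYP2C19: 0.24 × 5.1 = 1.224
CYP2C8: 0.66 × 5.2 = 3.432
Other: 0.1 (unchanged)
CL_new/CL_old = 1.224 + 3.432 + 0.1 = 4.756.
Net AUC ratio = 1 / 4.756 = 0.210.

0.210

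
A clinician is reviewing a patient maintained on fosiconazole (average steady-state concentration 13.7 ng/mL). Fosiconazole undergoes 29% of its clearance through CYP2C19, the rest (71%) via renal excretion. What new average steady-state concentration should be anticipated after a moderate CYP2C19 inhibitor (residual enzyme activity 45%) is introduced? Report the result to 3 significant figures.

16.3 ng/mL

The CYP2C19 pathway (29% of clearance) is reduced to 0.45× activity: 0.29 × 0.45 = 0.1305.
The remaining 71% of clearance is unaffected.
New clearance relative to baseline: 0.1305 + 0.71 = 0.8405.
New average steady-state concentration = baseline ÷ relative clearance = 13.7 / 0.8405 = 16.3 ng/mL.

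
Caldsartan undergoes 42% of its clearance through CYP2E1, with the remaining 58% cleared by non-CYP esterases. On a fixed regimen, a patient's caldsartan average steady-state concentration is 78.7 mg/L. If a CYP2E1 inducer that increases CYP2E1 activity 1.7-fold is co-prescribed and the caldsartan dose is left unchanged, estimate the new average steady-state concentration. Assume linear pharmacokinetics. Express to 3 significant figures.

CYP2E1: 0.42 × 1.7 = 0.714
Other: 0.58 (unchanged)
Relative clearance = 0.714 + 0.58 = 1.294.
New average steady-state concentration = baseline ÷ relative clearance = 78.7 / 1.294 = 60.8 mg/L.

60.8 mg/L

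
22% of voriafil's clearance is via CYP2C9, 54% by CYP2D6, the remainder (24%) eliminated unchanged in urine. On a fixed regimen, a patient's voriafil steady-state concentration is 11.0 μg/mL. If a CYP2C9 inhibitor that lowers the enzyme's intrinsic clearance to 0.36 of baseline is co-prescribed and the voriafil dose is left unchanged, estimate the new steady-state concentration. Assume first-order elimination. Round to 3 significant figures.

The CYP2C9 pathway (22% of clearance) falls to 0.36× activity: 0.22 × 0.36 = 0.0792.
CYP2D6 (54%) and the residual 24% are unaffected.
Relative clearance = 0.0792 + 0.54 + 0.24 = 0.8592.
Steady-state concentration ∝ 1/CL, so new value = 11.0 / 0.8592 = 12.8 μg/mL.

12.8 μg/mL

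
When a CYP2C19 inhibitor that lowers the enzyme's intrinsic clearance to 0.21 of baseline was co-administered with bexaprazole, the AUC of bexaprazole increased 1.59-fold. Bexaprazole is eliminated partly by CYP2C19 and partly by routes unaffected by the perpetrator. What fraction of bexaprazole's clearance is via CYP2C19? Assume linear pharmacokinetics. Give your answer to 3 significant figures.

CL'/CL = 1 / 1.59 = 0.6289
0.21·fm + (1 − fm) = 0.6289
fm = (0.6289 − 1) / (0.21 − 1) = 0.470

0.470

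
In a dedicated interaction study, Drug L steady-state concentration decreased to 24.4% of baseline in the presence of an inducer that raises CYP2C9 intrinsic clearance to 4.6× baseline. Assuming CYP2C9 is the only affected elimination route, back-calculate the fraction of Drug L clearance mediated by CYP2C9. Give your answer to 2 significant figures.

0.86

Let x = fm,CYP2C9. Because steady-state concentration ∝ 1/CL, relative clearance rose to 1/0.244 = 4.098.
Only the CYP2C9 route changed, so 4.098 = x·4.6 + (1 − x), giving x = 0.86.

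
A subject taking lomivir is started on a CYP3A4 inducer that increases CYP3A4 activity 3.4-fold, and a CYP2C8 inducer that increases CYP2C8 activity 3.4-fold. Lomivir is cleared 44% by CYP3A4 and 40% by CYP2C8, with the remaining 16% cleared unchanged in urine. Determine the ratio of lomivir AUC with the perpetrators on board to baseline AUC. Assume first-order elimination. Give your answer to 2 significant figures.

The CYP3A4 pathway (44% of clearance) increases to 3.4× activity: 0.44 × 3.4 = 1.496.
The CYP2C8 pathway (40% of clearance) rises to 3.4× activity: 0.4 × 3.4 = 1.36.
Non-CYP routes (16%) are unchanged.
CL_new/CL_old = 1.496 + 1.36 + 0.16 = 3.016.
Because AUC varies inversely with clearance, the combined effect is 1 / 3.016 = 0.33.

0.33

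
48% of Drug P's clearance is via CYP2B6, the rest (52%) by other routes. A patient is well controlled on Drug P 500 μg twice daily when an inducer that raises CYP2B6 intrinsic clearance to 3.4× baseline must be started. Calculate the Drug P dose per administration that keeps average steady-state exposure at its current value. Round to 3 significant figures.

1.08 × 10³ μg

CYP2B6: 0.48 × 3.4 = 1.632
Other: 0.52 (unchanged)
CL_new/CL_old = 1.632 + 0.52 = 2.152.
Css,avg = (dose rate)/CL, so holding Css fixed requires dose ∝ CL: 500 × 2.152 = 1.08 × 10³ μg.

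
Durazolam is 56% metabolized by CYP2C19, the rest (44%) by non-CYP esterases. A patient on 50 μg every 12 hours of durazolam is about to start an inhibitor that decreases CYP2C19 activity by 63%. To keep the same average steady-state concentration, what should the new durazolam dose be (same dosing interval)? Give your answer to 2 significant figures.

32 μg

The CYP2C19 pathway (56% of clearance) drops to 0.37× activity: 0.56 × 0.37 = 0.2072.
The remaining 44% of clearance is unaffected.
CL_new/CL_old = 0.2072 + 0.44 = 0.6472.
Exposure is unchanged when dose changes in proportion to clearance. New dose = 50 μg × 0.6472 = 32 μg.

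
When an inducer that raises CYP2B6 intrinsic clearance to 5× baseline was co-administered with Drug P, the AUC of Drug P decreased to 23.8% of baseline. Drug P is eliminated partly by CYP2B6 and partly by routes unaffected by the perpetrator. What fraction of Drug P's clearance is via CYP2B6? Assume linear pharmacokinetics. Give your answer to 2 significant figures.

0.80

Call the CYP2B6 fraction fm. After the interaction, CL_new/CL_old = fm × 5 + (1 − fm).
AUC ratio = 1 / (new CL fraction), so new CL fraction = 1 / 0.238 = 4.202.
fm × 5 + 1 − fm = 4.202  ⇒  fm × (5 − 1) = 3.202  ⇒  fm = 0.80.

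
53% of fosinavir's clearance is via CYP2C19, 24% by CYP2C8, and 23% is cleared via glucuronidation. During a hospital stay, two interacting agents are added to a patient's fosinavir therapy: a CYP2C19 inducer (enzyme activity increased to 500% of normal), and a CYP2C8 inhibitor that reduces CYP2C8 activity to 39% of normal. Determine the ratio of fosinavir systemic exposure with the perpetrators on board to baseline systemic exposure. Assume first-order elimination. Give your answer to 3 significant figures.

The CYP2C19 pathway (53% of clearance) is boosted to 5× activity: 0.53 × 5 = 2.65.
The CYP2C8 pathway (24% of clearance) is reduced to 0.39× activity: 0.24 × 0.39 = 0.0936.
Non-CYP routes (23%) are unchanged.
Relative clearance = 2.65 + 0.0936 + 0.23 = 2.9736.
Net systemic exposure ratio = 1 / 2.9736 = 0.336.

0.336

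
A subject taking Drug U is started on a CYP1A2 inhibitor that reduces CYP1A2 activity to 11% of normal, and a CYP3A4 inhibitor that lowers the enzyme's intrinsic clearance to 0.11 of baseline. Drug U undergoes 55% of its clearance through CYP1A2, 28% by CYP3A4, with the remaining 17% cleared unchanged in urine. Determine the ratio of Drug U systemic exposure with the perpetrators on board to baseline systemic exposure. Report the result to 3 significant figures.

3.83

The CYP1A2 pathway (55% of clearance) falls to 0.11× activity: 0.55 × 0.11 = 0.0605.
The CYP3A4 pathway (28% of clearance) drops to 0.11× activity: 0.28 × 0.11 = 0.0308.
Non-CYP routes (17%) are unchanged.
New clearance relative to baseline: 0.0605 + 0.0308 + 0.17 = 0.2613.
Because systemic exposure varies inversely with clearance, the combined effect is 1 / 0.2613 = 3.83.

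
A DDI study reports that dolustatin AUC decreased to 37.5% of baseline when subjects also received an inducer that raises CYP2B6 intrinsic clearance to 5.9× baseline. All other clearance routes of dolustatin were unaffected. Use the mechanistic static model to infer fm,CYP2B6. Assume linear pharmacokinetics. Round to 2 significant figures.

Write x for the fraction cleared via CYP2B6. The observed AUC change means clearance rose to 1/0.375 = 2.667 of baseline.
Setting x·5.9 + (1 − x) = 2.667 and solving: x = (2.667 − 1)/(5.9 − 1) = 0.34.

0.34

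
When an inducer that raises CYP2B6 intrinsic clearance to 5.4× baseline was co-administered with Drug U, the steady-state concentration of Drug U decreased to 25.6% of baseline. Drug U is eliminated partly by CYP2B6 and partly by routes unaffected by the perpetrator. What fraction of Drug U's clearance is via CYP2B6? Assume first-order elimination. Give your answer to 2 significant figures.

CL'/CL = 1 / 0.256 = 3.906
5.4·fm + (1 − fm) = 3.906
fm = (3.906 − 1) / (5.4 − 1) = 0.66

0.66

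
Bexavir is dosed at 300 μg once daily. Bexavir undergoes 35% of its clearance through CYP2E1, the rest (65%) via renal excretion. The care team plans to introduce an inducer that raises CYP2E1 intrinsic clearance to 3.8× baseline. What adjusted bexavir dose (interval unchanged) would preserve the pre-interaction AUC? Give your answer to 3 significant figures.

594 μg

The CYP2E1 pathway (35% of clearance) is boosted to 3.8× activity: 0.35 × 3.8 = 1.33.
Non-CYP routes (65%) are unchanged.
CL_new/CL_old = 1.33 + 0.65 = 1.98.
Exposure is unchanged when dose changes in proportion to clearance. New dose = 300 μg × 1.98 = 594 μg.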